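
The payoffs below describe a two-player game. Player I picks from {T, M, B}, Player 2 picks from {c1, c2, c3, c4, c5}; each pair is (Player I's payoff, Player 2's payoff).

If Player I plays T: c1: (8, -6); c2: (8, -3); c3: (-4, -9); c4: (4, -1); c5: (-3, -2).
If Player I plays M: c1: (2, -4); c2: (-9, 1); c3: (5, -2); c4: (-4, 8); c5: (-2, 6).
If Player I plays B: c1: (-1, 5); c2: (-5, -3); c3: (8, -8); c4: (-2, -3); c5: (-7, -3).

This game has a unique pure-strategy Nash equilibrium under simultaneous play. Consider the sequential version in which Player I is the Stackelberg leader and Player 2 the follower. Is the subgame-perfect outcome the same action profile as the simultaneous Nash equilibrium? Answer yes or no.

yes

Backward induction with Player I moving first.
- T → Player 2 plays c4 (best of -6, -3, -9, -1, -2); Player I gets 4.
- M → Player 2 plays c4 (best of -4, 1, -2, 8, 6); Player I gets -4.
- B → Player 2 plays c1 (best of 5, -3, -8, -3, -3); Player I gets -1.
Maximizing over 4, -4, -1, Player I chooses T. Subgame-perfect outcome: (T, c4) with payoffs (4, -1).
Under simultaneous play:
Player I's best replies: c1→T; c2→T; c3→B; c4→T; c5→M.
Player 2's best replies: T→c4; M→c4; B→c1.
Only (T, c4) has each player best-responding; Nash payoffs (4, -1).
Sequential outcome (T, c4) coincides with the Nash profile (T, c4).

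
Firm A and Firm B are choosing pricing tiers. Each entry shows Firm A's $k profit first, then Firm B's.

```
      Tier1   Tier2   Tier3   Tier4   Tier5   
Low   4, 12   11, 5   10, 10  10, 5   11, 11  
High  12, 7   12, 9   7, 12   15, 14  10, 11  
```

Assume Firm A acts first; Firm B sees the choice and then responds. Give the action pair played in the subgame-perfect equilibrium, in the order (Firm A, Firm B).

(High, Tier4)

Solve by backward induction (Firm A leads).
- Low: Firm B compares 12, 5, 10, 5, 11 and picks Tier1; Firm A would get 4.
- High: Firm B compares 7, 9, 12, 14, 11 and picks Tier4; Firm A would get 15.
Among 4, 15, the best is 15 at High. Subgame-perfect outcome: (High, Tier4) with payoffs (15, 14).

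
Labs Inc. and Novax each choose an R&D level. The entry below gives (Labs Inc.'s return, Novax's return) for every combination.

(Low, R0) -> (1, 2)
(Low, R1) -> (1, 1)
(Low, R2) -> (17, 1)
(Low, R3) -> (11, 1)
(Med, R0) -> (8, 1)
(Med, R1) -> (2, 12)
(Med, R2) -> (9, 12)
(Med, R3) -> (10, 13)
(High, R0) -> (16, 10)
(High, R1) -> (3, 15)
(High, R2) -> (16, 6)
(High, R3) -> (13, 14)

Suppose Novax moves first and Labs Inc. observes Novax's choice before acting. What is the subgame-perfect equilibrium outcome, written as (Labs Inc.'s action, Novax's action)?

Solve by backward induction (Novax leads).
- R0: Labs Inc. compares 1, 8, 16 and picks High; Novax would get 10.
- R1: Labs Inc. compares 1, 2, 3 and picks High; Novax would get 15.
- R2: Labs Inc. compares 17, 9, 16 and picks Low; Novax would get 1.
- R3: Labs Inc. compares 11, 10, 13 and picks High; Novax would get 14.
Among 10, 15, 1, 14, the best is 15 at R1. Subgame-perfect outcome: (High, R1) with payoffs (3, 15).

(High, R1)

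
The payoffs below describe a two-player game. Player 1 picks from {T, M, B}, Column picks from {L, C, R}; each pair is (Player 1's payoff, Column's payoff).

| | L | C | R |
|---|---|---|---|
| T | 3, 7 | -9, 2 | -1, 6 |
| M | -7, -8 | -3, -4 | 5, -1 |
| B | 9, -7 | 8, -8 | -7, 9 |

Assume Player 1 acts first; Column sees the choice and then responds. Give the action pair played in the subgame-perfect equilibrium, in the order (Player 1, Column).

Column best-responds to each possible Player 1 move:
- T: BR = L, leader payoff 3.
- M: BR = R, leader payoff 5.
- B: BR = R, leader payoff -7.
Maximizing over 3, 5, -7, Player 1 chooses M. Subgame-perfect outcome: (M, R) with payoffs (5, -1).

(M, R)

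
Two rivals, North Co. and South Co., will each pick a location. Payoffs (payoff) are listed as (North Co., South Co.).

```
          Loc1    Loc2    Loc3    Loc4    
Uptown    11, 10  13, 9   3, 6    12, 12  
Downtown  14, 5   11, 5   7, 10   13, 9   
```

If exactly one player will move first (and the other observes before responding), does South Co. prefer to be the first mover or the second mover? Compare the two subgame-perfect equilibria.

If North Co. leads: South Co.'s best replies are Uptown→Loc4, Downtown→Loc3; North Co.'s induced payoffs 12, 7; outcome (Uptown, Loc4), payoffs (12, 12).
If South Co. leads: North Co.'s best replies are Loc1→Downtown, Loc2→Uptown, Loc3→Downtown, Loc4→Downtown; South Co.'s induced payoffs 5, 9, 10, 9; outcome (Downtown, Loc3), payoffs (7, 10).
South Co. gets 10 moving first and 12 moving second, so South Co. prefers to move second.

second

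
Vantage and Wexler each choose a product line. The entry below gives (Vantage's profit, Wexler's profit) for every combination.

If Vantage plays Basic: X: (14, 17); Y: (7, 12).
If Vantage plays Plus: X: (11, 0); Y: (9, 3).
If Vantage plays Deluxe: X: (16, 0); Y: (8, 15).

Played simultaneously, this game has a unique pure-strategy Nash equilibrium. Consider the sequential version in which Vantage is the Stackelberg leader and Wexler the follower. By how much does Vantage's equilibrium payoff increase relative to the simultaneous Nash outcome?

5

Wexler best-responds to each possible Vantage move:
- Basic: Wexler compares 17, 12 and picks X; Vantage would get 14.
- Plus: Wexler compares 0, 3 and picks Y; Vantage would get 9.
- Deluxe: Wexler compares 0, 15 and picks Y; Vantage would get 8.
Vantage's induced payoffs are 14, 9, 8, so Vantage commits to Basic. Subgame-perfect outcome: (Basic, X) with payoffs (14, 17).
For the simultaneous game, intersect best replies.
Vantage's best replies: X→Deluxe; Y→Plus.
Wexler's best replies: Basic→X; Plus→Y; Deluxe→Y.
The unique mutual best reply is (Plus, Y), giving (9, 3).
Vantage's commitment gain: 14 − 9 = 5.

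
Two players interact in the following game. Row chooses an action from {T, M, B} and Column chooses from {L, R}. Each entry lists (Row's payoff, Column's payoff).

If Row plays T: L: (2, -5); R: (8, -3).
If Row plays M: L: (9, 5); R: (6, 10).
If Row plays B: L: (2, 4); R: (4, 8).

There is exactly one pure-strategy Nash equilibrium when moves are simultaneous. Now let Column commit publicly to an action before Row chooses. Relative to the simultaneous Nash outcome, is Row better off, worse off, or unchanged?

Row best-responds to each possible Column move:
- L: BR = M, leader payoff 5.
- R: BR = T, leader payoff -3.
Column's induced payoffs are 5, -3, so Column commits to L. Subgame-perfect outcome: (M, L) with payoffs (9, 5).
Now find the simultaneous Nash equilibrium.
Row's best replies: L→M; R→T.
Column's best replies: T→R; M→R; B→R.
Only (T, R) has each player best-responding; Nash payoffs (8, -3).
Row earns 9 sequentially versus 8 at the Nash outcome: better off.

better off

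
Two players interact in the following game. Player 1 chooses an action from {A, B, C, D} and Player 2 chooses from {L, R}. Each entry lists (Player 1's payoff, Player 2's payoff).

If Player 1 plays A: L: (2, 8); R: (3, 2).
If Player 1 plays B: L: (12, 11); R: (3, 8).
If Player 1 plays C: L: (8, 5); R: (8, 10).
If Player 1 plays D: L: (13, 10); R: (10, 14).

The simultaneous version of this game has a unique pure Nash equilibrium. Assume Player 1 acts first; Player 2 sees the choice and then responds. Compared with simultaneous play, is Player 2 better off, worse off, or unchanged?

worse off

Backward induction with Player 1 moving first.
- A: Player 2 compares 8, 2 and picks L; Player 1 would get 2.
- B: Player 2 compares 11, 8 and picks L; Player 1 would get 12.
- C: Player 2 compares 5, 10 and picks R; Player 1 would get 8.
- D: Player 2 compares 10, 14 and picks R; Player 1 would get 10.
Player 1's induced payoffs are 2, 12, 8, 10, so Player 1 commits to B. Subgame-perfect outcome: (B, L) with payoffs (12, 11).
Now find the simultaneous Nash equilibrium.
Player 1's best replies: L→D; R→D.
Player 2's best replies: A→L; B→L; C→R; D→R.
Only (D, R) has each player best-responding; Nash payoffs (10, 14).
Player 2 earns 11 sequentially versus 14 at the Nash outcome: worse off.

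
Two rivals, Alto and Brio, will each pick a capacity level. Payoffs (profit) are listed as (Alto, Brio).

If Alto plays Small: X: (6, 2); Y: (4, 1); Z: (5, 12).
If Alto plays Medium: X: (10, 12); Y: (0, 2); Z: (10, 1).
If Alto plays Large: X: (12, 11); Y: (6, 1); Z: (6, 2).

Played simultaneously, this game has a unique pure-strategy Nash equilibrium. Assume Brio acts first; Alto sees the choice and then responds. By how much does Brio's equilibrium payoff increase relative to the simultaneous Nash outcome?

Solve by backward induction (Brio leads).
- X: Alto compares 6, 10, 12 and picks Large; Brio would get 11.
- Y: Alto compares 4, 0, 6 and picks Large; Brio would get 1.
- Z: Alto compares 5, 10, 6 and picks Medium; Brio would get 1.
Maximizing over 11, 1, 1, Brio chooses X. Subgame-perfect outcome: (Large, X) with payoffs (12, 11).
For the simultaneous game, intersect best replies.
Alto's best replies: X→Large; Y→Large; Z→Medium.
Brio's best replies: Small→Z; Medium→X; Large→X.
The unique mutual best reply is (Large, X), giving (12, 11).
Brio's commitment gain: 11 − 11 = 0.

0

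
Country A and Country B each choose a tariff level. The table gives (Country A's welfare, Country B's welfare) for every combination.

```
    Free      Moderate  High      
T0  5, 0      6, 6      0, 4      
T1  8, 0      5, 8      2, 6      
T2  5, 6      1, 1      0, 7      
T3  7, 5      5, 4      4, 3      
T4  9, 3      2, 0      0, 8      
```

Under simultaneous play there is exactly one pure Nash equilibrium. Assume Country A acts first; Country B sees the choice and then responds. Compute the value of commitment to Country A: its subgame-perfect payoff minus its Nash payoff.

1

Work backward from Country B's decision.
- T0 → Country B plays Moderate (best of 0, 6, 4); Country A gets 6.
- T1 → Country B plays Moderate (best of 0, 8, 6); Country A gets 5.
- T2 → Country B plays High (best of 6, 1, 7); Country A gets 0.
- T3 → Country B plays Free (best of 5, 4, 3); Country A gets 7.
- T4 → Country B plays High (best of 3, 0, 8); Country A gets 0.
Among 6, 5, 0, 7, 0, the best is 7 at T3. Subgame-perfect outcome: (T3, Free) with payoffs (7, 5).
Now find the simultaneous Nash equilibrium.
Country A's best replies: Free→T4; Moderate→T0; High→T3.
Country B's best replies: T0→Moderate; T1→Moderate; T2→High; T3→Free; T4→High.
Only (T0, Moderate) has each player best-responding; Nash payoffs (6, 6).
Country A's commitment gain: 7 − 6 = 1.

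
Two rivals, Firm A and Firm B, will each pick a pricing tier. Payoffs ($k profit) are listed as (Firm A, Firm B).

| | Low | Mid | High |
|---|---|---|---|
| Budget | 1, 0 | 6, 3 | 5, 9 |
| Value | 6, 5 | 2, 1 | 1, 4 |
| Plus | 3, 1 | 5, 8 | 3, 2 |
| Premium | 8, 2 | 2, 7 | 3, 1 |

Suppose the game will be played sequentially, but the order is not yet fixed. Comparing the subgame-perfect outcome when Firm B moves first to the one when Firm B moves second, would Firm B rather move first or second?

If Firm A leads: Firm B's best replies are Budget→High, Value→Low, Plus→Mid, Premium→Mid; Firm A's induced payoffs 5, 6, 5, 2; outcome (Value, Low), payoffs (6, 5).
If Firm B leads: Firm A's best replies are Low→Premium, Mid→Budget, High→Budget; Firm B's induced payoffs 2, 3, 9; outcome (Budget, High), payoffs (5, 9).
Firm B gets 9 moving first and 5 moving second, so Firm B prefers to move first.

first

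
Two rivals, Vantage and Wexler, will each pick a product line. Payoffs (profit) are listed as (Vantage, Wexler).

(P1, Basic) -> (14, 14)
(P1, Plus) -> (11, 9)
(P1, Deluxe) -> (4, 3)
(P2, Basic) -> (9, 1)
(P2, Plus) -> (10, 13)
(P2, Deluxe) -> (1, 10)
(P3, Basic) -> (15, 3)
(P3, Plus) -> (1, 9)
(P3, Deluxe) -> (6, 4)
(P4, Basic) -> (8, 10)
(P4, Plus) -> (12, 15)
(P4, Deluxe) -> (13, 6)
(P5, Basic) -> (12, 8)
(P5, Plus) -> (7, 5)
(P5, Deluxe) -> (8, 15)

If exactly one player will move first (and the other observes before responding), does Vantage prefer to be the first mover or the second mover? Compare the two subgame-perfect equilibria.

first

If Vantage leads: Wexler's best replies are P1→Basic, P2→Plus, P3→Plus, P4→Plus, P5→Deluxe; Vantage's induced payoffs 14, 10, 1, 12, 8; outcome (P1, Basic), payoffs (14, 14).
If Wexler leads: Vantage's best replies are Basic→P3, Plus→P4, Deluxe→P4; Wexler's induced payoffs 3, 15, 6; outcome (P4, Plus), payoffs (12, 15).
Vantage gets 14 moving first and 12 moving second, so Vantage prefers to move first.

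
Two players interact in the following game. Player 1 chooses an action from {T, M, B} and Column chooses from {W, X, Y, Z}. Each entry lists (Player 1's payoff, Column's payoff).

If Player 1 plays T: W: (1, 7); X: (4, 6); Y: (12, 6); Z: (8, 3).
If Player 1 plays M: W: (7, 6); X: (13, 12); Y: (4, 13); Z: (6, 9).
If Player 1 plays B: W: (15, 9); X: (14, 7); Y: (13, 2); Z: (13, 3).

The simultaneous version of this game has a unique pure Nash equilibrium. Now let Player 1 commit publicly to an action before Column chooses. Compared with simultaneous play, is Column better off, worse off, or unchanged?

Column best-responds to each possible Player 1 move:
- T: Column compares 7, 6, 6, 3 and picks W; Player 1 would get 1.
- M: Column compares 6, 12, 13, 9 and picks Y; Player 1 would get 4.
- B: Column compares 9, 7, 2, 3 and picks W; Player 1 would get 15.
Maximizing over 1, 4, 15, Player 1 chooses B. Subgame-perfect outcome: (B, W) with payoffs (15, 9).
Under simultaneous play:
Player 1's best replies: W→B; X→B; Y→B; Z→B.
Column's best replies: T→W; M→Y; B→W.
Only (B, W) has each player best-responding; Nash payoffs (15, 9).
Column earns 9 sequentially versus 9 at the Nash outcome: unchanged.

unchanged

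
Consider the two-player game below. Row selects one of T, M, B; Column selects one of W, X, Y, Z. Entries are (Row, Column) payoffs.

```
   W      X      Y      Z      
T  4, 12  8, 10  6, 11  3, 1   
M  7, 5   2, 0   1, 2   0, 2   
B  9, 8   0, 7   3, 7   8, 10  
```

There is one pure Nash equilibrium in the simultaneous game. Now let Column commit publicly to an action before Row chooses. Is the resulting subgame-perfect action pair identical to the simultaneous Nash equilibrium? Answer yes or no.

Backward induction with Column moving first.
- W: BR = B, leader payoff 8.
- X: BR = T, leader payoff 10.
- Y: BR = T, leader payoff 11.
- Z: BR = B, leader payoff 10.
Among 8, 10, 11, 10, the best is 11 at Y. Subgame-perfect outcome: (T, Y) with payoffs (6, 11).
For the simultaneous game, intersect best replies.
Row's best replies: W→B; X→T; Y→T; Z→B.
Column's best replies: T→W; M→W; B→Z.
The unique mutual best reply is (B, Z), giving (8, 10).
Sequential outcome (T, Y) differs from the Nash profile (B, Z).

no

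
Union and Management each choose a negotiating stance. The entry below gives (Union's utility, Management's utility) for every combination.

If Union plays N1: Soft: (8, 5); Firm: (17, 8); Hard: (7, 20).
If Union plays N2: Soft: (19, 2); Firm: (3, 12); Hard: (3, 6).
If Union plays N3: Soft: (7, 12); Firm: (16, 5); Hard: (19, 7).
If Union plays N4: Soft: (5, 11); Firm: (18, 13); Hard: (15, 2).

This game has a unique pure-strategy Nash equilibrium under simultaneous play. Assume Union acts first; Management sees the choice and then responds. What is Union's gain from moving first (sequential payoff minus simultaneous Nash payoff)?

0

Management best-responds to each possible Union move:
- N1: Management compares 5, 8, 20 and picks Hard; Union would get 7.
- N2: Management compares 2, 12, 6 and picks Firm; Union would get 3.
- N3: Management compares 12, 5, 7 and picks Soft; Union would get 7.
- N4: Management compares 11, 13, 2 and picks Firm; Union would get 18.
Maximizing over 7, 3, 7, 18, Union chooses N4. Subgame-perfect outcome: (N4, Firm) with payoffs (18, 13).
Now find the simultaneous Nash equilibrium.
Union's best replies: Soft→N2; Firm→N4; Hard→N3.
Management's best replies: N1→Hard; N2→Firm; N3→Soft; N4→Firm.
Only (N4, Firm) has each player best-responding; Nash payoffs (18, 13).
Union's commitment gain: 18 − 18 = 0.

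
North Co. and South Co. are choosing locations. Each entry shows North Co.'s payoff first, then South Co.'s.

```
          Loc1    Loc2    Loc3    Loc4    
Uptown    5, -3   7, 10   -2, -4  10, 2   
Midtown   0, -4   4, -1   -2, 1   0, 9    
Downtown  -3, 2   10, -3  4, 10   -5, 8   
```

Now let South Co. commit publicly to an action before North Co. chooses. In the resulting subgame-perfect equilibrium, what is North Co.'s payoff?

Backward induction with South Co. moving first.
- Loc1 → North Co. plays Uptown (best of 5, 0, -3); South Co. gets -3.
- Loc2 → North Co. plays Downtown (best of 7, 4, 10); South Co. gets -3.
- Loc3 → North Co. plays Downtown (best of -2, -2, 4); South Co. gets 10.
- Loc4 → North Co. plays Uptown (best of 10, 0, -5); South Co. gets 2.
Among -3, -3, 10, 2, the best is 10 at Loc3. Subgame-perfect outcome: (Downtown, Loc3) with payoffs (4, 10).

4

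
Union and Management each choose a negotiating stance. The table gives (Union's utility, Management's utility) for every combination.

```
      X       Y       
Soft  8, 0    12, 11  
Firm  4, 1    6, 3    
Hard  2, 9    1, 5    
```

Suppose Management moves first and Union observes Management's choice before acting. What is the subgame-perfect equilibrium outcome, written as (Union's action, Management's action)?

Backward induction with Management moving first.
- X → Union plays Soft (best of 8, 4, 2); Management gets 0.
- Y → Union plays Soft (best of 12, 6, 1); Management gets 11.
Management's induced payoffs are 0, 11, so Management commits to Y. Subgame-perfect outcome: (Soft, Y) with payoffs (12, 11).

(Soft, Y)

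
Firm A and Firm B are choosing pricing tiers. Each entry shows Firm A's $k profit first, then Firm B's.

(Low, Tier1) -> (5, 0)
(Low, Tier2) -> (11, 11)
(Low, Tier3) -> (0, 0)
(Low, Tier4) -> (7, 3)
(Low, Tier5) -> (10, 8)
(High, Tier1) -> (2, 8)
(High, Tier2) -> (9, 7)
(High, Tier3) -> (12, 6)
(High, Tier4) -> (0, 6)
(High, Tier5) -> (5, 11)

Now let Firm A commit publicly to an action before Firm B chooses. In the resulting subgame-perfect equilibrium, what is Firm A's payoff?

Work backward from Firm B's decision.
- Low: BR = Tier2, leader payoff 11.
- High: BR = Tier5, leader payoff 5.
Firm A's induced payoffs are 11, 5, so Firm A commits to Low. Subgame-perfect outcome: (Low, Tier2) with payoffs (11, 11).

11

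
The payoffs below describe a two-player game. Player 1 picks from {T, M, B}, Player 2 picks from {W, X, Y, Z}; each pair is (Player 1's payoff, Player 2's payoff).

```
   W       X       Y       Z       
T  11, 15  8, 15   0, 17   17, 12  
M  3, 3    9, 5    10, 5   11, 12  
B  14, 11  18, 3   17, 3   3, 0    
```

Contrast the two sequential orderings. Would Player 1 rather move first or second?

second

If Player 1 leads: Player 2's best replies are T→Y, M→Z, B→W; Player 1's induced payoffs 0, 11, 14; outcome (B, W), payoffs (14, 11).
If Player 2 leads: Player 1's best replies are W→B, X→B, Y→B, Z→T; Player 2's induced payoffs 11, 3, 3, 12; outcome (T, Z), payoffs (17, 12).
Player 1 gets 14 moving first and 17 moving second, so Player 1 prefers to move second.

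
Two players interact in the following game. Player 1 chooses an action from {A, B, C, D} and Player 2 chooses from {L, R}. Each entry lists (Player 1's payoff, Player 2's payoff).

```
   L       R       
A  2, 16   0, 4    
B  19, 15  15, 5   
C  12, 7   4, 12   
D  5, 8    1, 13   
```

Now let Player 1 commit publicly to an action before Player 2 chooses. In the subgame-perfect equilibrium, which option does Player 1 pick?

Player 2 best-responds to each possible Player 1 move:
- A: BR = L, leader payoff 2.
- B: BR = L, leader payoff 19.
- C: BR = R, leader payoff 4.
- D: BR = R, leader payoff 1.
Maximizing over 2, 19, 4, 1, Player 1 chooses B. Subgame-perfect outcome: (B, L) with payoffs (19, 15).

B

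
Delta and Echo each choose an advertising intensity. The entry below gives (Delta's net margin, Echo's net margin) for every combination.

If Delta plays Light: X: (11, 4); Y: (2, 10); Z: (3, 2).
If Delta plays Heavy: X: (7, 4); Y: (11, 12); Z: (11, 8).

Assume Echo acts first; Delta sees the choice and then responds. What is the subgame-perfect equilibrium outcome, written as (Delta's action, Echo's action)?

(Heavy, Y)

Work backward from Delta's decision.
- X → Delta plays Light (best of 11, 7); Echo gets 4.
- Y → Delta plays Heavy (best of 2, 11); Echo gets 12.
- Z → Delta plays Heavy (best of 3, 11); Echo gets 8.
Maximizing over 4, 12, 8, Echo chooses Y. Subgame-perfect outcome: (Heavy, Y) with payoffs (11, 12).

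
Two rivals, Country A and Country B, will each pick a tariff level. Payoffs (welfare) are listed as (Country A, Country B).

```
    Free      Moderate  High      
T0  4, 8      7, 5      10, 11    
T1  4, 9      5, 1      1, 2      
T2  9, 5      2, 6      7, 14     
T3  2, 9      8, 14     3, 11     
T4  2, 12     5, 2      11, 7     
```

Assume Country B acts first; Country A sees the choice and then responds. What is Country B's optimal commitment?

Country A best-responds to each possible Country B move:
- Free: Country A compares 4, 4, 9, 2, 2 and picks T2; Country B would get 5.
- Moderate: Country A compares 7, 5, 2, 8, 5 and picks T3; Country B would get 14.
- High: Country A compares 10, 1, 7, 3, 11 and picks T4; Country B would get 7.
Maximizing over 5, 14, 7, Country B chooses Moderate. Subgame-perfect outcome: (T3, Moderate) with payoffs (8, 14).

Moderate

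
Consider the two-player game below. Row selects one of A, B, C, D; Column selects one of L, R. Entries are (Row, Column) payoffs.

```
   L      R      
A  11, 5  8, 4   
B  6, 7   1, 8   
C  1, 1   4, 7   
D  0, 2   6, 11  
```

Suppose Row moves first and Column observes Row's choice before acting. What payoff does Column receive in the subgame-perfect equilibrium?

Column best-responds to each possible Row move:
- A → Column plays L (best of 5, 4); Row gets 11.
- B → Column plays R (best of 7, 8); Row gets 1.
- C → Column plays R (best of 1, 7); Row gets 4.
- D → Column plays R (best of 2, 11); Row gets 6.
Among 11, 1, 4, 6, the best is 11 at A. Subgame-perfect outcome: (A, L) with payoffs (11, 5).

5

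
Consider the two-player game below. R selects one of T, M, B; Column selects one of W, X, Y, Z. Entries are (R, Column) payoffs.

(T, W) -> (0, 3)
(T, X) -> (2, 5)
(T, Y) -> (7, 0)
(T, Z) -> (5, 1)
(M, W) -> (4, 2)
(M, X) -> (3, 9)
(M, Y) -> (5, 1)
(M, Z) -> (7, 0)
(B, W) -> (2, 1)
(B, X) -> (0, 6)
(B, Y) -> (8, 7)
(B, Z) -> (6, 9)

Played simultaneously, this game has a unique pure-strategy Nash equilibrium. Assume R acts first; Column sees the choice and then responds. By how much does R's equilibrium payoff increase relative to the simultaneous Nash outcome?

3

Solve by backward induction (R leads).
- T: Column compares 3, 5, 0, 1 and picks X; R would get 2.
- M: Column compares 2, 9, 1, 0 and picks X; R would get 3.
- B: Column compares 1, 6, 7, 9 and picks Z; R would get 6.
Among 2, 3, 6, the best is 6 at B. Subgame-perfect outcome: (B, Z) with payoffs (6, 9).
Now find the simultaneous Nash equilibrium.
R's best replies: W→M; X→M; Y→B; Z→M.
Column's best replies: T→X; M→X; B→Z.
The unique mutual best reply is (M, X), giving (3, 9).
R's commitment gain: 6 − 3 = 3.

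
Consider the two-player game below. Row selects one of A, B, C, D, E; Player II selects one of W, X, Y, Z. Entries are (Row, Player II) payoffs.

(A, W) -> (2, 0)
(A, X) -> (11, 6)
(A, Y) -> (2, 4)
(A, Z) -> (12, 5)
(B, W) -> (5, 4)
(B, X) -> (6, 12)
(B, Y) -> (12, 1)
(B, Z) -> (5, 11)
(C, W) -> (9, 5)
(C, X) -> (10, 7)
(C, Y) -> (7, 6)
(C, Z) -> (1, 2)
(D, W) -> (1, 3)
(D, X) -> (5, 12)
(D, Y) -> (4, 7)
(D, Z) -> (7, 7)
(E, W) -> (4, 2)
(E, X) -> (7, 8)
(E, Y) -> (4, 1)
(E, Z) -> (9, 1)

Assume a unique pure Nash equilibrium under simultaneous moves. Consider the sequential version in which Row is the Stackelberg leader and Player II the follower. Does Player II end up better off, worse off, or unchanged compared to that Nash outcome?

unchanged

Work backward from Player II's decision.
- A: BR = X, leader payoff 11.
- B: BR = X, leader payoff 6.
- C: BR = X, leader payoff 10.
- D: BR = X, leader payoff 5.
- E: BR = X, leader payoff 7.
Row's induced payoffs are 11, 6, 10, 5, 7, so Row commits to A. Subgame-perfect outcome: (A, X) with payoffs (11, 6).
Under simultaneous play:
Row's best replies: W→C; X→A; Y→B; Z→A.
Player II's best replies: A→X; B→X; C→X; D→X; E→X.
The unique mutual best reply is (A, X), giving (11, 6).
Player II earns 6 sequentially versus 6 at the Nash outcome: unchanged.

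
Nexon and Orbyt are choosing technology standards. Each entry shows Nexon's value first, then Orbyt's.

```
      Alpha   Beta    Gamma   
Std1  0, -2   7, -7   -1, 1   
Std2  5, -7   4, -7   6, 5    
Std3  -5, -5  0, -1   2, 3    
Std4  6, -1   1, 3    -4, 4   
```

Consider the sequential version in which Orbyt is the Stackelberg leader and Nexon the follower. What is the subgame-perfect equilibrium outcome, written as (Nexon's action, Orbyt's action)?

(Std2, Gamma)

Solve by backward induction (Orbyt leads).
- Alpha: BR = Std4, leader payoff -1.
- Beta: BR = Std1, leader payoff -7.
- Gamma: BR = Std2, leader payoff 5.
Orbyt's induced payoffs are -1, -7, 5, so Orbyt commits to Gamma. Subgame-perfect outcome: (Std2, Gamma) with payoffs (6, 5).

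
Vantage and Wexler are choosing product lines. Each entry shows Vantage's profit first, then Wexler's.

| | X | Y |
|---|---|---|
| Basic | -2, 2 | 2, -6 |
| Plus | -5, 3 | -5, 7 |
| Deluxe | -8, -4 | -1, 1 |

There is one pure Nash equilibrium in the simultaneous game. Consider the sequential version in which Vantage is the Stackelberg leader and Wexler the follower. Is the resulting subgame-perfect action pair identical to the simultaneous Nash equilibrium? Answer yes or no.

Wexler best-responds to each possible Vantage move:
- Basic → Wexler plays X (best of 2, -6); Vantage gets -2.
- Plus → Wexler plays Y (best of 3, 7); Vantage gets -5.
- Deluxe → Wexler plays Y (best of -4, 1); Vantage gets -1.
Vantage's induced payoffs are -2, -5, -1, so Vantage commits to Deluxe. Subgame-perfect outcome: (Deluxe, Y) with payoffs (-1, 1).
For the simultaneous game, intersect best replies.
Vantage's best replies: X→Basic; Y→Basic.
Wexler's best replies: Basic→X; Plus→Y; Deluxe→Y.
The unique mutual best reply is (Basic, X), giving (-2, 2).
Sequential outcome (Deluxe, Y) differs from the Nash profile (Basic, X).

no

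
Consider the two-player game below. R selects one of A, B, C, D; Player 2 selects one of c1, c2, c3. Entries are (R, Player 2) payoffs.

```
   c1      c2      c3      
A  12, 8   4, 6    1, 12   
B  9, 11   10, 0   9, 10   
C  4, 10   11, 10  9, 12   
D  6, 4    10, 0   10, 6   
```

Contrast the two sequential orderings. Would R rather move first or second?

If R leads: Player 2's best replies are A→c3, B→c1, C→c3, D→c3; R's induced payoffs 1, 9, 9, 10; outcome (D, c3), payoffs (10, 6).
If Player 2 leads: R's best replies are c1→A, c2→C, c3→D; Player 2's induced payoffs 8, 10, 6; outcome (C, c2), payoffs (11, 10).
R gets 10 moving first and 11 moving second, so R prefers to move second.

second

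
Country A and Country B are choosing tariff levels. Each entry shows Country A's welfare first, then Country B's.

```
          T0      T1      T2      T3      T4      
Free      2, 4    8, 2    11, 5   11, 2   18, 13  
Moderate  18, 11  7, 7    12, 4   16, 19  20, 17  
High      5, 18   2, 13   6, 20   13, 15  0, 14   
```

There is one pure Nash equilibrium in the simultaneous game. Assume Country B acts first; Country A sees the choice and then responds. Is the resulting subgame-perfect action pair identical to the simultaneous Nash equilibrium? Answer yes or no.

Country A best-responds to each possible Country B move:
- T0 → Country A plays Moderate (best of 2, 18, 5); Country B gets 11.
- T1 → Country A plays Free (best of 8, 7, 2); Country B gets 2.
- T2 → Country A plays Moderate (best of 11, 12, 6); Country B gets 4.
- T3 → Country A plays Moderate (best of 11, 16, 13); Country B gets 19.
- T4 → Country A plays Moderate (best of 18, 20, 0); Country B gets 17.
Country B's induced payoffs are 11, 2, 4, 19, 17, so Country B commits to T3. Subgame-perfect outcome: (Moderate, T3) with payoffs (16, 19).
Under simultaneous play:
Country A's best replies: T0→Moderate; T1→Free; T2→Moderate; T3→Moderate; T4→Moderate.
Country B's best replies: Free→T4; Moderate→T3; High→T2.
The unique mutual best reply is (Moderate, T3), giving (16, 19).
Sequential outcome (Moderate, T3) coincides with the Nash profile (Moderate, T3).

yes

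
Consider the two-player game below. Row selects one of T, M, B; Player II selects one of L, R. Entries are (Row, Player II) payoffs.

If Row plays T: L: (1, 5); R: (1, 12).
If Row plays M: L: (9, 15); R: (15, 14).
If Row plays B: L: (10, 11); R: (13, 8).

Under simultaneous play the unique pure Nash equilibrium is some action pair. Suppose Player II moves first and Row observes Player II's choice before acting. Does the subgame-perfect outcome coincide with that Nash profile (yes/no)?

no

Row best-responds to each possible Player II move:
- L: Row compares 1, 9, 10 and picks B; Player II would get 11.
- R: Row compares 1, 15, 13 and picks M; Player II would get 14.
Among 11, 14, the best is 14 at R. Subgame-perfect outcome: (M, R) with payoffs (15, 14).
For the simultaneous game, intersect best replies.
Row's best replies: L→B; R→M.
Player II's best replies: T→R; M→L; B→L.
Only (B, L) has each player best-responding; Nash payoffs (10, 11).
Sequential outcome (M, R) differs from the Nash profile (B, L).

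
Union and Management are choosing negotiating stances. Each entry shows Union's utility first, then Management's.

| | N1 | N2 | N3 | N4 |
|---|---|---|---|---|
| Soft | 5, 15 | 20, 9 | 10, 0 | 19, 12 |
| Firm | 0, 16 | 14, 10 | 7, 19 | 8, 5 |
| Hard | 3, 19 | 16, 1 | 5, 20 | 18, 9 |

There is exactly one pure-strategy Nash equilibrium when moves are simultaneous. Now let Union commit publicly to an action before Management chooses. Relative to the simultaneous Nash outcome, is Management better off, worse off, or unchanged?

Management best-responds to each possible Union move:
- Soft: BR = N1, leader payoff 5.
- Firm: BR = N3, leader payoff 7.
- Hard: BR = N3, leader payoff 5.
Among 5, 7, 5, the best is 7 at Firm. Subgame-perfect outcome: (Firm, N3) with payoffs (7, 19).
Now find the simultaneous Nash equilibrium.
Union's best replies: N1→Soft; N2→Soft; N3→Soft; N4→Soft.
Management's best replies: Soft→N1; Firm→N3; Hard→N3.
Only (Soft, N1) has each player best-responding; Nash payoffs (5, 15).
Management earns 19 sequentially versus 15 at the Nash outcome: better off.

better off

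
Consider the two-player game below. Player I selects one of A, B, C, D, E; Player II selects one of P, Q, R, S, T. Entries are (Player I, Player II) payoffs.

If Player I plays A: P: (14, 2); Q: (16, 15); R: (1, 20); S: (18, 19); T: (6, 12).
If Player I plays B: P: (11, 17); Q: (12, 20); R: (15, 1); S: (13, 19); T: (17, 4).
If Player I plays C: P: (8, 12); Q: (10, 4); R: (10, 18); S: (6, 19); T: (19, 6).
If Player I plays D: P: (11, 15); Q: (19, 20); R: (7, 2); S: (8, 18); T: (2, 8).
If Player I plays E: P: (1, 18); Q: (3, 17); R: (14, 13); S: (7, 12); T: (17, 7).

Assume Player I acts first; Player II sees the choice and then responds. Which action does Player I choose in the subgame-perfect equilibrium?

Backward induction with Player I moving first.
- A: BR = R, leader payoff 1.
- B: BR = Q, leader payoff 12.
- C: BR = S, leader payoff 6.
- D: BR = Q, leader payoff 19.
- E: BR = P, leader payoff 1.
Among 1, 12, 6, 19, 1, the best is 19 at D. Subgame-perfect outcome: (D, Q) with payoffs (19, 20).

D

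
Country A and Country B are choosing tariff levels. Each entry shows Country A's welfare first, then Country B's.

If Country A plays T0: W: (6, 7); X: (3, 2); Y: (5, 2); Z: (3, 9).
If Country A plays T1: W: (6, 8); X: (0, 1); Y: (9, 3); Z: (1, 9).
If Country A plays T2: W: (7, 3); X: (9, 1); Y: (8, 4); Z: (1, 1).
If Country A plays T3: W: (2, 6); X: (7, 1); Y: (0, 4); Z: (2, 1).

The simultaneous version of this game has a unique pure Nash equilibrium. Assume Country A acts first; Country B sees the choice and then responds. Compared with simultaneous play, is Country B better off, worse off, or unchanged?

worse off

Country B best-responds to each possible Country A move:
- T0: BR = Z, leader payoff 3.
- T1: BR = Z, leader payoff 1.
- T2: BR = Y, leader payoff 8.
- T3: BR = W, leader payoff 2.
Country A's induced payoffs are 3, 1, 8, 2, so Country A commits to T2. Subgame-perfect outcome: (T2, Y) with payoffs (8, 4).
For the simultaneous game, intersect best replies.
Country A's best replies: W→T2; X→T2; Y→T1; Z→T0.
Country B's best replies: T0→Z; T1→Z; T2→Y; T3→W.
Only (T0, Z) has each player best-responding; Nash payoffs (3, 9).
Country B earns 4 sequentially versus 9 at the Nash outcome: worse off.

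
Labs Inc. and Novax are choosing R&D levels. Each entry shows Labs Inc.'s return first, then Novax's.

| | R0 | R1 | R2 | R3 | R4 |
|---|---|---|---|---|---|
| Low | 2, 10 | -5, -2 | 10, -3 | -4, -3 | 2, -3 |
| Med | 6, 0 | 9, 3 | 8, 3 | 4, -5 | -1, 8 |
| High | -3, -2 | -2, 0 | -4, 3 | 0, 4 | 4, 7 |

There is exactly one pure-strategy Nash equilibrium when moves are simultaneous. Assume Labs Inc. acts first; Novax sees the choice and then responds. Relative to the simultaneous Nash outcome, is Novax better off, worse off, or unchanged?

unchanged

Novax best-responds to each possible Labs Inc. move:
- Low → Novax plays R0 (best of 10, -2, -3, -3, -3); Labs Inc. gets 2.
- Med → Novax plays R4 (best of 0, 3, 3, -5, 8); Labs Inc. gets -1.
- High → Novax plays R4 (best of -2, 0, 3, 4, 7); Labs Inc. gets 4.
Labs Inc.'s induced payoffs are 2, -1, 4, so Labs Inc. commits to High. Subgame-perfect outcome: (High, R4) with payoffs (4, 7).
Under simultaneous play:
Labs Inc.'s best replies: R0→Med; R1→Med; R2→Low; R3→Med; R4→High.
Novax's best replies: Low→R0; Med→R4; High→R4.
Only (High, R4) has each player best-responding; Nash payoffs (4, 7).
Novax earns 7 sequentially versus 7 at the Nash outcome: unchanged.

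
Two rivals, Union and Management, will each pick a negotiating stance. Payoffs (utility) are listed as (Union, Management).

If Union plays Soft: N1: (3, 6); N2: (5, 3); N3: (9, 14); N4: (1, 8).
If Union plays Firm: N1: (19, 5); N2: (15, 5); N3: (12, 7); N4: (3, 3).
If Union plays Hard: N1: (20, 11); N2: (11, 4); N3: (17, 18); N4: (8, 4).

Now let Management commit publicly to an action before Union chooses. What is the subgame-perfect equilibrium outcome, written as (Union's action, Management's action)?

Solve by backward induction (Management leads).
- N1: Union compares 3, 19, 20 and picks Hard; Management would get 11.
- N2: Union compares 5, 15, 11 and picks Firm; Management would get 5.
- N3: Union compares 9, 12, 17 and picks Hard; Management would get 18.
- N4: Union compares 1, 3, 8 and picks Hard; Management would get 4.
Maximizing over 11, 5, 18, 4, Management chooses N3. Subgame-perfect outcome: (Hard, N3) with payoffs (17, 18).

(Hard, N3)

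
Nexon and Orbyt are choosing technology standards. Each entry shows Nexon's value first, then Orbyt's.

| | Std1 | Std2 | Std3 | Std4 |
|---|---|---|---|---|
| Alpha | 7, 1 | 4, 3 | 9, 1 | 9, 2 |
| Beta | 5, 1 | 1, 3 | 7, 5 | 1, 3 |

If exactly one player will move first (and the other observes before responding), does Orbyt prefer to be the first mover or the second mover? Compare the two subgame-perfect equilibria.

If Nexon leads: Orbyt's best replies are Alpha→Std2, Beta→Std3; Nexon's induced payoffs 4, 7; outcome (Beta, Std3), payoffs (7, 5).
If Orbyt leads: Nexon's best replies are Std1→Alpha, Std2→Alpha, Std3→Alpha, Std4→Alpha; Orbyt's induced payoffs 1, 3, 1, 2; outcome (Alpha, Std2), payoffs (4, 3).
Orbyt gets 3 moving first and 5 moving second, so Orbyt prefers to move second.

second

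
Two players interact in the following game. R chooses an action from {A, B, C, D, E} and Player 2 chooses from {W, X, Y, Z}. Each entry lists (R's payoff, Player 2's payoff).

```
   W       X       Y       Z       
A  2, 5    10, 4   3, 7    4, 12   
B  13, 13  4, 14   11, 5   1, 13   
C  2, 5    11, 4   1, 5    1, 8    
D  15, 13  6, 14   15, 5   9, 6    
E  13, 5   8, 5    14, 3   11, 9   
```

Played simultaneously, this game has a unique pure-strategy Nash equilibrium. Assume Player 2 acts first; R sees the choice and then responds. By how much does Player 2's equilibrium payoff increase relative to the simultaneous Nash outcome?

4

Solve by backward induction (Player 2 leads).
- W: BR = D, leader payoff 13.
- X: BR = C, leader payoff 4.
- Y: BR = D, leader payoff 5.
- Z: BR = E, leader payoff 9.
Player 2's induced payoffs are 13, 4, 5, 9, so Player 2 commits to W. Subgame-perfect outcome: (D, W) with payoffs (15, 13).
Under simultaneous play:
R's best replies: W→D; X→C; Y→D; Z→E.
Player 2's best replies: A→Z; B→X; C→Z; D→X; E→Z.
The unique mutual best reply is (E, Z), giving (11, 9).
Player 2's commitment gain: 13 − 9 = 4.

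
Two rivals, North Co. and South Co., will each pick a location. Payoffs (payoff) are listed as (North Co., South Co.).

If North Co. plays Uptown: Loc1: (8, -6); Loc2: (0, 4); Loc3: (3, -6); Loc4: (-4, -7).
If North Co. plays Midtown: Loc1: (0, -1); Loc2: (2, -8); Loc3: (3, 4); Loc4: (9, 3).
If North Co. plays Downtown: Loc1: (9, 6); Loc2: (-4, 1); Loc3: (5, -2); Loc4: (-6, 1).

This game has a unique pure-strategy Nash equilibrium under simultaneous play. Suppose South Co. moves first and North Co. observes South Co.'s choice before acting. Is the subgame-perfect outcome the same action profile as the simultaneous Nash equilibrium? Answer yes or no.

yes

Backward induction with South Co. moving first.
- Loc1: BR = Downtown, leader payoff 6.
- Loc2: BR = Midtown, leader payoff -8.
- Loc3: BR = Downtown, leader payoff -2.
- Loc4: BR = Midtown, leader payoff 3.
Among 6, -8, -2, 3, the best is 6 at Loc1. Subgame-perfect outcome: (Downtown, Loc1) with payoffs (9, 6).
Under simultaneous play:
North Co.'s best replies: Loc1→Downtown; Loc2→Midtown; Loc3→Downtown; Loc4→Midtown.
South Co.'s best replies: Uptown→Loc2; Midtown→Loc3; Downtown→Loc1.
The unique mutual best reply is (Downtown, Loc1), giving (9, 6).
Sequential outcome (Downtown, Loc1) coincides with the Nash profile (Downtown, Loc1).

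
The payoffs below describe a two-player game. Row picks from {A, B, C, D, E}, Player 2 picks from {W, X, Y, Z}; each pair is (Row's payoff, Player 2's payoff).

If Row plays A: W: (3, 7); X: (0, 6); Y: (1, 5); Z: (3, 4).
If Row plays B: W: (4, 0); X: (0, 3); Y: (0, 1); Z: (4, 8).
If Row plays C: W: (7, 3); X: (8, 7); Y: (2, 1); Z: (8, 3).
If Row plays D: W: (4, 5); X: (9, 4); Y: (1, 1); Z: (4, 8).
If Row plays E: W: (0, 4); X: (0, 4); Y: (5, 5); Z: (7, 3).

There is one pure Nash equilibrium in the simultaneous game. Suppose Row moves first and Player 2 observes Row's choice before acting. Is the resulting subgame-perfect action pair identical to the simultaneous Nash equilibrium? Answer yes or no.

Backward induction with Row moving first.
- A: Player 2 compares 7, 6, 5, 4 and picks W; Row would get 3.
- B: Player 2 compares 0, 3, 1, 8 and picks Z; Row would get 4.
- C: Player 2 compares 3, 7, 1, 3 and picks X; Row would get 8.
- D: Player 2 compares 5, 4, 1, 8 and picks Z; Row would get 4.
- E: Player 2 compares 4, 4, 5, 3 and picks Y; Row would get 5.
Row's induced payoffs are 3, 4, 8, 4, 5, so Row commits to C. Subgame-perfect outcome: (C, X) with payoffs (8, 7).
Under simultaneous play:
Row's best replies: W→C; X→D; Y→E; Z→C.
Player 2's best replies: A→W; B→Z; C→X; D→Z; E→Y.
The unique mutual best reply is (E, Y), giving (5, 5).
Sequential outcome (C, X) differs from the Nash profile (E, Y).

no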